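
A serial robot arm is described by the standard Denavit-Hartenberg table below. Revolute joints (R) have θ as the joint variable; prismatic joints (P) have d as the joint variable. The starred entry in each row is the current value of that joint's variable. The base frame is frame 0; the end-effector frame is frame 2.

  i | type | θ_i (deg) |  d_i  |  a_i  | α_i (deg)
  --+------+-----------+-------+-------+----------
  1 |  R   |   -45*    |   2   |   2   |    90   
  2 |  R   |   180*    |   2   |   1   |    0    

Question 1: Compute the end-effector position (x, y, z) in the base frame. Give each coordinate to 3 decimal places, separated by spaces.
after link 1: o_1 = (1.4142, -1.4142, 2.0000)
after link 2: o_2 = (-0.7071, -2.1213, 2.0000)

-0.707 -2.121 2.000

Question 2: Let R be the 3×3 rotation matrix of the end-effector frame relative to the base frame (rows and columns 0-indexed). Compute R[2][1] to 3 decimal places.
End-effector y-axis (col 1 of R) = (-0.0000,0.0000,-1.0000)
R[2][1] = -1.0000

-1.000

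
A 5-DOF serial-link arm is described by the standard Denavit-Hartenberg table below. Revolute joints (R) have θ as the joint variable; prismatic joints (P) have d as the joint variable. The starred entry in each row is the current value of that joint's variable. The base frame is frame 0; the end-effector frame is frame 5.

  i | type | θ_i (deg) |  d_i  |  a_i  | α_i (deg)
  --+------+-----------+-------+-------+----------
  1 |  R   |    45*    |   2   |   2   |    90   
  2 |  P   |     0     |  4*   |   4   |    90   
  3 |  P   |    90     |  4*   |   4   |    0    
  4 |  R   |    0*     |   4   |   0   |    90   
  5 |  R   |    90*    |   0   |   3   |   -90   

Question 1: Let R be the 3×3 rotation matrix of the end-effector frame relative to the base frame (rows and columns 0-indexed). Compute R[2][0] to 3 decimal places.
-1.000

End-effector x-axis (col 0 of R) = (0.0000,-0.0000,-1.0000)
R[2][0] = -1.0000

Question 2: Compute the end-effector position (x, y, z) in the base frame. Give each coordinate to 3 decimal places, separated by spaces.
9.899 -1.414 -9.000

after link 1: o_1 = (1.4142, 1.4142, 2.0000)
after link 2: o_2 = (7.0711, 1.4142, 2.0000)
after link 3: o_3 = (9.8995, -1.4142, -2.0000)
after link 4: o_4 = (9.8995, -1.4142, -6.0000)
after link 5: o_5 = (9.8995, -1.4142, -9.0000)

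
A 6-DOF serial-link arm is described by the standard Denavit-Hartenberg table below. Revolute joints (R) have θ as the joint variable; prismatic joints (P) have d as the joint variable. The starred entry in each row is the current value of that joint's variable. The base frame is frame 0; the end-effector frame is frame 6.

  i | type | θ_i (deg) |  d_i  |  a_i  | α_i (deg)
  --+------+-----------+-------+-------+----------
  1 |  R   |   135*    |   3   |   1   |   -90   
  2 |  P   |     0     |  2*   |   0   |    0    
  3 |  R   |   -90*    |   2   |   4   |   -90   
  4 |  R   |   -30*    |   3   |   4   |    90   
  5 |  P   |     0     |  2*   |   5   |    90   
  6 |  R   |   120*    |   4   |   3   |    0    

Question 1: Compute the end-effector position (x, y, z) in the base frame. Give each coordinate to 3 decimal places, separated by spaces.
-8.296 -8.296 11.196

after link 1: o_1 = (-0.7071, 0.7071, 3.0000)
after link 2: o_2 = (-2.1213, -0.7071, 3.0000)
after link 3: o_3 = (-3.5355, -2.1213, 7.0000)
after link 4: o_4 = (-7.0711, -1.4142, 10.4641)
after link 5: o_5 = (-10.0636, -4.4067, 13.7942)
after link 6: o_6 = (-8.2958, -8.2958, 11.1962)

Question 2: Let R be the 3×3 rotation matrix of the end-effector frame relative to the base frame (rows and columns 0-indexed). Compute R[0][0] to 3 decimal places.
-0.354

End-effector x-axis (col 0 of R) = (-0.3536,-0.3536,-0.8660)
R[0][0] = -0.3536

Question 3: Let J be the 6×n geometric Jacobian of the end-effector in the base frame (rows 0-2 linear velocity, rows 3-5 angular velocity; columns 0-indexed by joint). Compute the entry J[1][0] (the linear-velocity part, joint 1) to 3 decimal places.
-8.296

axis z_0 = ẑ; lever o_n−o_0 = (-8.2958,-8.2958,11.1962)
cross product → J_v[:, 0] = (8.2958,-8.2958,0.0000)
J_ω[:, 0] = z_0
entry J[1][0] = -8.2958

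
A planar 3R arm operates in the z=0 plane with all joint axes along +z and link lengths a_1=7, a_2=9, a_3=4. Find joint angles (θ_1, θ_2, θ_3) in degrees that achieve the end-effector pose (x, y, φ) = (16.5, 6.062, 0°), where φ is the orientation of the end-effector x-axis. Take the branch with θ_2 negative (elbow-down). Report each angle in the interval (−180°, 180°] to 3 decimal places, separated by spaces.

60.000 -60.001 0.001

wrist centre = target − a_3·(cos φ, sin φ) = (12.5000, 6.0620)
cos θ_2 = (192.9978−7²−9²)/(2·7·9) = 0.5000; θ_2 = -60.0011° (elbow-down)
β = atan2(6.0620,12.5000) = 25.8715°; ψ = atan2(-7.7943,11.4998) = -34.1285°
θ_1 = β − ψ = 60.0000°
θ_3 = φ − θ_1 − θ_2 = 0.0011° (wrapped to (-180°,180°])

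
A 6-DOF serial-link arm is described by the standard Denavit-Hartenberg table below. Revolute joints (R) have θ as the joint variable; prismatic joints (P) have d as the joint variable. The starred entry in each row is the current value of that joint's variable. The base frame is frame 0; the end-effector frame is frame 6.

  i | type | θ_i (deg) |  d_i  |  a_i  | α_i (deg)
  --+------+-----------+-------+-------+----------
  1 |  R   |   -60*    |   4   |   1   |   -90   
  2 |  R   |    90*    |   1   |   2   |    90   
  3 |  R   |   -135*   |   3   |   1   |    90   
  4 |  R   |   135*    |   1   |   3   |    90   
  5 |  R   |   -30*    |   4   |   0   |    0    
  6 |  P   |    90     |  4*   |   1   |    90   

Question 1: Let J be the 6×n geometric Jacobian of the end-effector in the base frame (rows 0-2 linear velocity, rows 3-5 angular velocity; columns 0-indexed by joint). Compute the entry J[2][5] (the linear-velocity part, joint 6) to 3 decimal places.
0.500

prismatic axis z_5 = (-0.0795,-0.8624,0.5000)
J_v[:, 5] = z_5; J_ω[:, 5] = (0,0,0)
entry J[2][5] = 0.5000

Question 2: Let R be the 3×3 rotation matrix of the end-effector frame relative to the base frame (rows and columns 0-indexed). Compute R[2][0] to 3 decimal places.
0.362

End-effector x-axis (col 0 of R) = (0.9236,0.1250,0.3624)
R[2][0] = 0.3624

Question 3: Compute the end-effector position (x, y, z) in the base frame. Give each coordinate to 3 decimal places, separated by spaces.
5.514 -10.825 6.277

after link 1: o_1 = (0.5000, -0.8660, 4.0000)
after link 2: o_2 = (1.3660, -0.3660, 2.0000)
after link 3: o_3 = (2.2537, -3.3177, 2.7071)
after link 4: o_4 = (5.2257, -4.0512, 1.9142)
after link 5: o_5 = (4.9079, -7.5007, 3.9142)
after link 6: o_6 = (5.5137, -10.8252, 6.2766)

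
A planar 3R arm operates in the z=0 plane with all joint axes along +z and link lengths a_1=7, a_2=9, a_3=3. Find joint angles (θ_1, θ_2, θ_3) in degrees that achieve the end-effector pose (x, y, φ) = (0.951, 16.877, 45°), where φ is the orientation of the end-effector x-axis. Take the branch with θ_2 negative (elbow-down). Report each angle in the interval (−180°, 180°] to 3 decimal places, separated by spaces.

wrist centre = target − a_3·(cos φ, sin φ) = (-1.1703, 14.7557)
cos θ_2 = (219.0997−7²−9²)/(2·7·9) = 0.7071; θ_2 = -44.9972° (elbow-down)
β = atan2(14.7557,-1.1703) = 94.5348°; ψ = atan2(-6.3637,13.3643) = -25.4624°
θ_1 = β − ψ = 119.9972°
θ_3 = φ − θ_1 − θ_2 = -29.9999° (wrapped to (-180°,180°])

119.997 -44.997 -30.000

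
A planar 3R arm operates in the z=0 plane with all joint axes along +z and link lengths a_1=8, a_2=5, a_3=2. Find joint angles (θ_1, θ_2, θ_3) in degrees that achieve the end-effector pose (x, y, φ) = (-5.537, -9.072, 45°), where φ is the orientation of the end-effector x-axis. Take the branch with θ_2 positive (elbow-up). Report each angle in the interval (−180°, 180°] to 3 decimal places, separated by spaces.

wrist centre = target − a_3·(cos φ, sin φ) = (-6.9512, -10.4862)
cos θ_2 = (158.2800−8²−5²)/(2·8·5) = 0.8660; θ_2 = 30.0028° (elbow-up)
β = atan2(-10.4862,-6.9512) = -123.5400°; ψ = atan2(2.5002,12.3300) = 11.4627°
θ_1 = β − ψ = -135.0028°
θ_3 = φ − θ_1 − θ_2 = 149.9999° (wrapped to (-180°,180°])

-135.003 30.003 150.000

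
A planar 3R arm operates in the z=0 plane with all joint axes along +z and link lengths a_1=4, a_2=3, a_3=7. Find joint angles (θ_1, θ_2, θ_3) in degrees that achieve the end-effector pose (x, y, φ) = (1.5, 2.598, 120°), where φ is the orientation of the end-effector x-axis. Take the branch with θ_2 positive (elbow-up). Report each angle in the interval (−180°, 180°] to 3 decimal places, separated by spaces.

-60.000 59.999 120.001

wrist centre = target − a_3·(cos φ, sin φ) = (5.0000, -3.4642)
cos θ_2 = (37.0005−4²−3²)/(2·4·3) = 0.5000; θ_2 = 59.9985° (elbow-up)
β = atan2(-3.4642,5.0000) = -34.7156°; ψ = atan2(2.5980,5.5001) = 25.2844°
θ_1 = β − ψ = -60.0000°
θ_3 = φ − θ_1 − θ_2 = 120.0015° (wrapped to (-180°,180°])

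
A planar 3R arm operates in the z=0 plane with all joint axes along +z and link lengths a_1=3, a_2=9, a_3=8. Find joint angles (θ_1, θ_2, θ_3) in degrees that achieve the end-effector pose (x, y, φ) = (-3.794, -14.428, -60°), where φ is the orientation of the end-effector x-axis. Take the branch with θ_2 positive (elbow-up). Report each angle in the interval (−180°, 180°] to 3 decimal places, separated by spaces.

wrist centre = target − a_3·(cos φ, sin φ) = (-7.7940, -7.4998)
cos θ_2 = (116.9934−3²−9²)/(2·3·9) = 0.4999; θ_2 = 60.0081° (elbow-up)
β = atan2(-7.4998,-7.7940) = -136.1020°; ψ = atan2(7.7949,7.4989) = 46.1087°
θ_1 = β − ψ = -182.2107°
θ_3 = φ − θ_1 − θ_2 = 62.2026° (wrapped to (-180°,180°])

177.789 60.008 62.203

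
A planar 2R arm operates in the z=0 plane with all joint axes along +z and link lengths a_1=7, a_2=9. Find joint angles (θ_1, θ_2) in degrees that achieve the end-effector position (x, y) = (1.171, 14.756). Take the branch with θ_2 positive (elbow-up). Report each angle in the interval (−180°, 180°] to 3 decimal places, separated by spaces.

60.004 44.990

cos θ_2 = (219.1108−7²−9²)/(2·7·9) = 0.7072; θ_2 = 44.9901° (elbow-up)
β = atan2(14.7560,1.1710) = 85.4627°; ψ = atan2(6.3629,13.3651) = 25.4583°
θ_1 = β − ψ = 60.0044°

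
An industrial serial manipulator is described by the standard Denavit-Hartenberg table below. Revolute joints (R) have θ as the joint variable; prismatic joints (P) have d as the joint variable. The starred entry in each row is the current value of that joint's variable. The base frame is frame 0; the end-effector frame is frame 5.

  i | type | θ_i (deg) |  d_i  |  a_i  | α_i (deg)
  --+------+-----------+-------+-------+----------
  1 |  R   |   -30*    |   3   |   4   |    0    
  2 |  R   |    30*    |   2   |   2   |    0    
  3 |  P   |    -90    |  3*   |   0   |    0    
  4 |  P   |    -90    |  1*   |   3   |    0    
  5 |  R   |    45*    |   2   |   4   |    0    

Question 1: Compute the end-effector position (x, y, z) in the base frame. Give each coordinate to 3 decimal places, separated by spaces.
-0.364 -4.828 11.000

after link 1: o_1 = (3.4641, -2.0000, 3.0000)
after link 2: o_2 = (5.4641, -2.0000, 5.0000)
after link 3: o_3 = (5.4641, -2.0000, 8.0000)
after link 4: o_4 = (2.4641, -2.0000, 9.0000)
after link 5: o_5 = (-0.3643, -4.8284, 11.0000)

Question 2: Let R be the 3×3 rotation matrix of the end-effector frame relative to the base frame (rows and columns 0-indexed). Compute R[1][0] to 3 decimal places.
-0.707

End-effector x-axis (col 0 of R) = (-0.7071,-0.7071,0.0000)
R[1][0] = -0.7071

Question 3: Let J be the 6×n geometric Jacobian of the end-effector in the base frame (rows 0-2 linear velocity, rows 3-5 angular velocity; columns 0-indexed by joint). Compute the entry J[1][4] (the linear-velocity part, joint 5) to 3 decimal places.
axis z_4 = (0.0000,0.0000,1.0000); lever o_n−o_4 = (-2.8284,-2.8284,2.0000)
cross product → J_v[:, 4] = (2.8284,-2.8284,0.0000)
J_ω[:, 4] = z_4
entry J[1][4] = -2.8284

-2.828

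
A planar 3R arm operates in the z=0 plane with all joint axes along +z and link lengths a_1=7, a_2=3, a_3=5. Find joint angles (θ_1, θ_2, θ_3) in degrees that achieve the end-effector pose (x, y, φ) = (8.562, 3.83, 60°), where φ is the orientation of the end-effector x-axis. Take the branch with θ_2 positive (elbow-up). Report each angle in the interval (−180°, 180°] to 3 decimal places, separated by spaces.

wrist centre = target − a_3·(cos φ, sin φ) = (6.0620, -0.5001)
cos θ_2 = (36.9980−7²−3²)/(2·7·3) = -0.5000; θ_2 = 120.0032° (elbow-up)
β = atan2(-0.5001,6.0620) = -4.7163°; ψ = atan2(2.5980,5.4999) = 25.2849°
θ_1 = β − ψ = -30.0012°
θ_3 = φ − θ_1 − θ_2 = -30.0020° (wrapped to (-180°,180°])

-30.001 120.003 -30.002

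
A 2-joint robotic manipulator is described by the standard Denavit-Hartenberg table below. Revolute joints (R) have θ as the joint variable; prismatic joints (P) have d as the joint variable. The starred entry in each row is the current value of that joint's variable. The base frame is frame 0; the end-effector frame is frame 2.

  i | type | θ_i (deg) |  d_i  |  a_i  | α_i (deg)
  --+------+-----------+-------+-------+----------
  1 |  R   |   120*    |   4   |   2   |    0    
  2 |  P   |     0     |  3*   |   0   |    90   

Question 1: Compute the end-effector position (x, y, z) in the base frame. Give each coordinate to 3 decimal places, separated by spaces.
after link 1: o_1 = (-1.0000, 1.7321, 4.0000)
after link 2: o_2 = (-1.0000, 1.7321, 7.0000)

-1.000 1.732 7.000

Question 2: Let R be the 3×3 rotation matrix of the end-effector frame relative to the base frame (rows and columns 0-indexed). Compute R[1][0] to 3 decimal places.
0.866

End-effector x-axis (col 0 of R) = (-0.5000,0.8660,0.0000)
R[1][0] = 0.8660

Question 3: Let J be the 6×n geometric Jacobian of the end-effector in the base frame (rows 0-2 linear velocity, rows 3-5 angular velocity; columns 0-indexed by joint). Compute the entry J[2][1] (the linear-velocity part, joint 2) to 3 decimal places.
1.000

prismatic axis z_1 = (0.0000,0.0000,1.0000)
J_v[:, 1] = z_1; J_ω[:, 1] = (0,0,0)
entry J[2][1] = 1.0000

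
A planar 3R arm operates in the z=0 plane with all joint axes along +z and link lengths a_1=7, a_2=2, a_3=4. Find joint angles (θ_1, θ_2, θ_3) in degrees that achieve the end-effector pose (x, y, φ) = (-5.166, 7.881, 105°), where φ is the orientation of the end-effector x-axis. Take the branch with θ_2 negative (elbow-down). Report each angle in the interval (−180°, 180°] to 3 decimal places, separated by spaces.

wrist centre = target − a_3·(cos φ, sin φ) = (-4.1307, 4.0173)
cos θ_2 = (33.2016−7²−2²)/(2·7·2) = -0.7071; θ_2 = -134.9984° (elbow-down)
β = atan2(4.0173,-4.1307) = 135.7976°; ψ = atan2(-1.4143,5.5858) = -14.2079°
θ_1 = β − ψ = 150.0055°
θ_3 = φ − θ_1 − θ_2 = 89.9930° (wrapped to (-180°,180°])

150.005 -134.998 89.993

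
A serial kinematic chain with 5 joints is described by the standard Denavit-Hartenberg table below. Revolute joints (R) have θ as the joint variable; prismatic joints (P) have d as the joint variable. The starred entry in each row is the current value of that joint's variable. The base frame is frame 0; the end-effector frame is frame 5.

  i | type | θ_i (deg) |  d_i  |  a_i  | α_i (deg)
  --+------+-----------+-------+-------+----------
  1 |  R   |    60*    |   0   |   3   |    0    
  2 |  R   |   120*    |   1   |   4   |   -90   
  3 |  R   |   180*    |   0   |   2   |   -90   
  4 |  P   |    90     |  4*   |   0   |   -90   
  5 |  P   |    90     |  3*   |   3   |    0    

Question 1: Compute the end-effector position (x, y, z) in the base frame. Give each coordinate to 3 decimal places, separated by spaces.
-3.500 2.598 2.000

after link 1: o_1 = (1.5000, 2.5981, 0.0000)
after link 2: o_2 = (-2.5000, 2.5981, 1.0000)
after link 3: o_3 = (-0.5000, 2.5981, 1.0000)
after link 4: o_4 = (-0.5000, 2.5981, 5.0000)
after link 5: o_5 = (-3.5000, 2.5981, 2.0000)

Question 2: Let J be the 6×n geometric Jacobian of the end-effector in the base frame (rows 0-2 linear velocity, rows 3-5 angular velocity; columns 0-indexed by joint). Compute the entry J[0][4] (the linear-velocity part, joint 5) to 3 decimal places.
prismatic axis z_4 = (-1.0000,0.0000,0.0000)
J_v[:, 4] = z_4; J_ω[:, 4] = (0,0,0)
entry J[0][4] = -1.0000

-1.000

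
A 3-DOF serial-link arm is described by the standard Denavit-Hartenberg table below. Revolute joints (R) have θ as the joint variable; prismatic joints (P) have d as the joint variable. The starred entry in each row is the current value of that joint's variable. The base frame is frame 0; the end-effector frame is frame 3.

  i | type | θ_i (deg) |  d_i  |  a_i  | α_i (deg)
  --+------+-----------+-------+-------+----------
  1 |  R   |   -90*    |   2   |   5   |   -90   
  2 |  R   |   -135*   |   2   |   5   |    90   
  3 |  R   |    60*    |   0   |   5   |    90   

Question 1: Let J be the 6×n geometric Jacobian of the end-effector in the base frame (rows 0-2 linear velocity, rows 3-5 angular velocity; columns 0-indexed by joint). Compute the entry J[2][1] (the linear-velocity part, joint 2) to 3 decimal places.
5.303

axis z_1 = (1.0000,0.0000,0.0000); lever o_n−o_1 = (6.3301,5.3033,5.3033)
cross product → J_v[:, 1] = (0.0000,-5.3033,5.3033)
J_ω[:, 1] = z_1
entry J[2][1] = 5.3033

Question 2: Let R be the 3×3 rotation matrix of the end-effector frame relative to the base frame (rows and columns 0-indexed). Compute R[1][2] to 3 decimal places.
0.612

End-effector z-axis (col 2 of R) = (-0.5000,0.6124,0.6124)
R[1][2] = 0.6124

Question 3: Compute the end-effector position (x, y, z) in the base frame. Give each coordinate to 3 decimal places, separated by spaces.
6.330 0.303 7.303

after link 1: o_1 = (0.0000, -5.0000, 2.0000)
after link 2: o_2 = (2.0000, -1.4645, 5.5355)
after link 3: o_3 = (6.3301, 0.3033, 7.3033)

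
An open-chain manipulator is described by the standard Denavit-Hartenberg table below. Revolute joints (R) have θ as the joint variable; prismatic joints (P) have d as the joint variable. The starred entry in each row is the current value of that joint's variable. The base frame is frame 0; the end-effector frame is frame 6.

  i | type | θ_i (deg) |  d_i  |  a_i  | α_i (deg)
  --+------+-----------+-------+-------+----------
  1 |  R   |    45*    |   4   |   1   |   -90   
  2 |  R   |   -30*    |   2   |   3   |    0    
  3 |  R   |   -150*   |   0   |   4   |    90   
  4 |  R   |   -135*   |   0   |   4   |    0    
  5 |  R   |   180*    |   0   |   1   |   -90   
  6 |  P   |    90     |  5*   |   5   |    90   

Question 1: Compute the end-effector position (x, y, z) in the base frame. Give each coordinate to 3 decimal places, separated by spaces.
after link 1: o_1 = (0.7071, 0.7071, 4.0000)
after link 2: o_2 = (1.1300, 3.9584, 5.5000)
after link 3: o_3 = (-1.6984, 1.1300, 5.5000)
after link 4: o_4 = (2.3016, 1.1300, 5.5000)
after link 5: o_5 = (1.3016, 1.1300, 5.5000)
after link 6: o_6 = (1.3016, 6.1300, 10.5000)

1.302 6.130 10.500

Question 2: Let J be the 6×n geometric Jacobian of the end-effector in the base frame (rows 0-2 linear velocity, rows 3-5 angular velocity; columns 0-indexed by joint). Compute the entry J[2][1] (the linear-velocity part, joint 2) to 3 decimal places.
axis z_1 = (-0.7071,0.7071,0.0000); lever o_n−o_1 = (0.5945,5.4229,6.5000)
cross product → J_v[:, 1] = (4.5962,4.5962,-4.2549)
J_ω[:, 1] = z_1
entry J[2][1] = -4.2549

-4.255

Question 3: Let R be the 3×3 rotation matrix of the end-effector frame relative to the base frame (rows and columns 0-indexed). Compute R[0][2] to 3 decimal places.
End-effector z-axis (col 2 of R) = (-1.0000,0.0000,0.0000)
R[0][2] = -1.0000

-1.000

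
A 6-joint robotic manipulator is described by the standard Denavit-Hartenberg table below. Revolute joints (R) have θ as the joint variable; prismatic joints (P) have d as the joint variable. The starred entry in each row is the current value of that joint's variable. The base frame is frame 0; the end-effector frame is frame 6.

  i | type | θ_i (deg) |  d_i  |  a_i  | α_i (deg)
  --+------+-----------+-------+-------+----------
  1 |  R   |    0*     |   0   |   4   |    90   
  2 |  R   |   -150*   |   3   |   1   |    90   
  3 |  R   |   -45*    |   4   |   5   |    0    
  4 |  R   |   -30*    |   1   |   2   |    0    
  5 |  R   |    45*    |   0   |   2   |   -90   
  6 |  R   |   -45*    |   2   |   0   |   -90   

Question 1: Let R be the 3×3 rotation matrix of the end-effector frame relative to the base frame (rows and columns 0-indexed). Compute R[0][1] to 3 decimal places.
0.433

End-effector y-axis (col 1 of R) = (0.4330,0.8660,0.2500)
R[0][1] = 0.4330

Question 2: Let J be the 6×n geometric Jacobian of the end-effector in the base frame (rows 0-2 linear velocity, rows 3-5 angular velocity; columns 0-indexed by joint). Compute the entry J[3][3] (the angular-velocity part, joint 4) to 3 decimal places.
-0.500

axis z_3 = (-0.5000,-0.0000,0.8660); lever o_n−o_3 = (-3.3143,1.1998,-0.7588)
cross product → J_v[:, 3] = (-1.0391,-3.2497,-0.5999)
J_ω[:, 3] = z_3
entry J[3][3] = -0.5000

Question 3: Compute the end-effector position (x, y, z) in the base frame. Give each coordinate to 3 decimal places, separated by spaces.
-5.242 1.735 0.438

after link 1: o_1 = (4.0000, 0.0000, 0.0000)
after link 2: o_2 = (3.1340, -3.0000, -0.5000)
after link 3: o_3 = (-1.9279, 0.5355, 1.1963)
after link 4: o_4 = (-2.8762, 2.4674, 1.8035)
after link 5: o_5 = (-4.3762, 3.4674, 0.9375)
after link 6: o_6 = (-5.2422, 1.7353, 0.4375)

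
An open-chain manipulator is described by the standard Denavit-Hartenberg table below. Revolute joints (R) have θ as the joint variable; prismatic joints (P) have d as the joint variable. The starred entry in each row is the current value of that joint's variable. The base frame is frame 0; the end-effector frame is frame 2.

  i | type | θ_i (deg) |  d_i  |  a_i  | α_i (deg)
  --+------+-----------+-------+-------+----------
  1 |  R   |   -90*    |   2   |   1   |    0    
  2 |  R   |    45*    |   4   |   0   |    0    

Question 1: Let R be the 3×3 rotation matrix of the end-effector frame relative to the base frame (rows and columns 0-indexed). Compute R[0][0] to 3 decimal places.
End-effector x-axis (col 0 of R) = (0.7071,-0.7071,0.0000)
R[0][0] = 0.7071

0.707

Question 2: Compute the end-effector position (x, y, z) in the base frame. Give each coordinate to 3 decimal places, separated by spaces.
after link 1: o_1 = (0.0000, -1.0000, 2.0000)
after link 2: o_2 = (0.0000, -1.0000, 6.0000)

0.000 -1.000 6.000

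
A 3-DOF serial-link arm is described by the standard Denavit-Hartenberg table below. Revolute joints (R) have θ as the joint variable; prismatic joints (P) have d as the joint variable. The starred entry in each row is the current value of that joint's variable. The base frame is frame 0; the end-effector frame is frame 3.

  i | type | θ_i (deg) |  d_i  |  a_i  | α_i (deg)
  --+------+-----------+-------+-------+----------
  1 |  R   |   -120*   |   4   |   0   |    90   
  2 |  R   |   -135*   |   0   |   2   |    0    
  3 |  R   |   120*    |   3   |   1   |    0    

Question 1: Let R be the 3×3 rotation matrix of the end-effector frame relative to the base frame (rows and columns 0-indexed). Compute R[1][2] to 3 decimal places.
End-effector z-axis (col 2 of R) = (-0.8660,0.5000,0.0000)
R[1][2] = 0.5000

0.500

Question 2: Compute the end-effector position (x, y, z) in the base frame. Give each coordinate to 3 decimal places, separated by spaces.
after link 1: o_1 = (0.0000, 0.0000, 4.0000)
after link 2: o_2 = (0.7071, 1.2247, 2.5858)
after link 3: o_3 = (-2.3739, 1.8882, 2.3270)

-2.374 1.888 2.327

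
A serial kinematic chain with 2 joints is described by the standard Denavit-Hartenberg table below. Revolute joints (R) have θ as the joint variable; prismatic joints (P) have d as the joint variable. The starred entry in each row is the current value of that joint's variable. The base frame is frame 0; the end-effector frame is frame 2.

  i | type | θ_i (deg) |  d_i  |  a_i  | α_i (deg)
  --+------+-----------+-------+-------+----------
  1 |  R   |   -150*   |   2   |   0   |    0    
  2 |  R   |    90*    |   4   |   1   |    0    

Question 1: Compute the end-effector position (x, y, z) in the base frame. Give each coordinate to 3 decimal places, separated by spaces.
0.500 -0.866 6.000

after link 1: o_1 = (0.0000, 0.0000, 2.0000)
after link 2: o_2 = (0.5000, -0.8660, 6.0000)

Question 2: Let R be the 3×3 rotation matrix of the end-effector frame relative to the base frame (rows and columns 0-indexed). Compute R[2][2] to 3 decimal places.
1.000

End-effector z-axis (col 2 of R) = (0.0000,0.0000,1.0000)
R[2][2] = 1.0000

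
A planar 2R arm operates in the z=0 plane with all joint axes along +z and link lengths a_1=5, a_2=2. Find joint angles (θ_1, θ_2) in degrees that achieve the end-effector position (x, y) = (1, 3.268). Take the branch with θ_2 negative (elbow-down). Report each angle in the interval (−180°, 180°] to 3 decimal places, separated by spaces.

90.001 -149.998

cos θ_2 = (11.6798−5²−2²)/(2·5·2) = -0.8660; θ_2 = -149.9981° (elbow-down)
β = atan2(3.2680,1.0000) = 72.9860°; ψ = atan2(-1.0001,3.2680) = -17.0150°
θ_1 = β − ψ = 90.0010°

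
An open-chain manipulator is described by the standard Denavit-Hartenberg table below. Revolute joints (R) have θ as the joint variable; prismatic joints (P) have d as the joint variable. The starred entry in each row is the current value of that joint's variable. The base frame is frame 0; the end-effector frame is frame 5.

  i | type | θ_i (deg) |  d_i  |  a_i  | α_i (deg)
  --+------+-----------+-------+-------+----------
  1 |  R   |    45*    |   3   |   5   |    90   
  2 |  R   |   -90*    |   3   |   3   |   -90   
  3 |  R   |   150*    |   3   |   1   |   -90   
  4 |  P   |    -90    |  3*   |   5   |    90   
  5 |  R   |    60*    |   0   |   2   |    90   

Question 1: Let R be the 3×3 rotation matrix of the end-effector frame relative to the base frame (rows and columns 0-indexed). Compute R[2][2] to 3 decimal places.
End-effector z-axis (col 2 of R) = (0.3062,0.9186,-0.2500)
R[2][2] = -0.2500

-0.250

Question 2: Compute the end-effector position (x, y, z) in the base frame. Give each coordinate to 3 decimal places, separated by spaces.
14.565 5.234 3.232

after link 1: o_1 = (3.5355, 3.5355, 3.0000)
after link 2: o_2 = (5.6569, 1.4142, 0.0000)
after link 3: o_3 = (7.4246, 3.8891, 0.8660)
after link 4: o_4 = (12.7973, 5.5875, 2.3660)
after link 5: o_5 = (14.5650, 5.2340, 3.2321)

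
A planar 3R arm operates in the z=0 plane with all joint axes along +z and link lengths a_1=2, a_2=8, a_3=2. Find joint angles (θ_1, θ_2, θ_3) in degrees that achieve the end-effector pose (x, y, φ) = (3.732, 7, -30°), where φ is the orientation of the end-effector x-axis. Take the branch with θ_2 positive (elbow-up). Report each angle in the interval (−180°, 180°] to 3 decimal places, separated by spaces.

0.000 90.000 -120.000

wrist centre = target − a_3·(cos φ, sin φ) = (1.9999, 8.0000)
cos θ_2 = (67.9998−2²−8²)/(2·2·8) = -0.0000; θ_2 = 90.0004° (elbow-up)
β = atan2(8.0000,1.9999) = 75.9641°; ψ = atan2(8.0000,1.9999) = 75.9641°
θ_1 = β − ψ = 0.0000°
θ_3 = φ − θ_1 − θ_2 = -120.0004° (wrapped to (-180°,180°])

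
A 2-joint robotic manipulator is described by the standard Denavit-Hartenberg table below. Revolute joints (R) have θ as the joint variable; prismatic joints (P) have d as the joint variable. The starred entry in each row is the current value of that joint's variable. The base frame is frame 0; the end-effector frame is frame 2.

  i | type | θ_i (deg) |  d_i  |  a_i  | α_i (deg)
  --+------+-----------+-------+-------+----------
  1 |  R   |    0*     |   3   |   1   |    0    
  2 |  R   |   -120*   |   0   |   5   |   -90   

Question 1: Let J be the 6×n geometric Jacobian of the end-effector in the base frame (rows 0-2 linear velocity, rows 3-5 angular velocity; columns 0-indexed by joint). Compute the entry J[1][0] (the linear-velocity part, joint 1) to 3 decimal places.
-1.500

axis z_0 = ẑ; lever o_n−o_0 = (-1.5000,-4.3301,3.0000)
cross product → J_v[:, 0] = (4.3301,-1.5000,0.0000)
J_ω[:, 0] = z_0
entry J[1][0] = -1.5000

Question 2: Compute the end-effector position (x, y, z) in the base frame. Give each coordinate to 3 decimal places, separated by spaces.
-1.500 -4.330 3.000

after link 1: o_1 = (1.0000, 0.0000, 3.0000)
after link 2: o_2 = (-1.5000, -4.3301, 3.0000)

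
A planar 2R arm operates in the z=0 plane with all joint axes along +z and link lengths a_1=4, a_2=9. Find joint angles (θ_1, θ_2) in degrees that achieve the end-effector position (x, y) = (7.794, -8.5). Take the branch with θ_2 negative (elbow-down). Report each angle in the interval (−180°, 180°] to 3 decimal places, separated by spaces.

-4.959 -60.003

cos θ_2 = (132.9964−4²−9²)/(2·4·9) = 0.5000; θ_2 = -60.0033° (elbow-down)
β = atan2(-8.5000,7.7940) = -47.4810°; ψ = atan2(-7.7945,8.4996) = -42.5223°
θ_1 = β − ψ = -4.9587°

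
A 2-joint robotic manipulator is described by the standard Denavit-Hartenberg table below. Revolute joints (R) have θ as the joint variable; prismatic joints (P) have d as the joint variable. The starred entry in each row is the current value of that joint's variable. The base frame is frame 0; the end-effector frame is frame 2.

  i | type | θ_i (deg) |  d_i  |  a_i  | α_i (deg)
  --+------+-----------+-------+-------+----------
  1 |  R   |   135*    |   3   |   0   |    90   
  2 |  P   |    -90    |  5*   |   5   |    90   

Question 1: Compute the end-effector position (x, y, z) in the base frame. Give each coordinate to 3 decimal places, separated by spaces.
after link 1: o_1 = (0.0000, 0.0000, 3.0000)
after link 2: o_2 = (3.5355, 3.5355, -2.0000)

3.536 3.536 -2.000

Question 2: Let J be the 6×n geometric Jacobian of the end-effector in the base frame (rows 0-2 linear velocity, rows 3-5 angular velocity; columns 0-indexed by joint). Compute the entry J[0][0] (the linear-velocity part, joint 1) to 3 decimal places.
-3.536

axis z_0 = ẑ; lever o_n−o_0 = (3.5355,3.5355,-2.0000)
cross product → J_v[:, 0] = (-3.5355,3.5355,0.0000)
J_ω[:, 0] = z_0
entry J[0][0] = -3.5355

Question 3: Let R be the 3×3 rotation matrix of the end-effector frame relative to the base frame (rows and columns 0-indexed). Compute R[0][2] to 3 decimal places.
End-effector z-axis (col 2 of R) = (0.7071,-0.7071,-0.0000)
R[0][2] = 0.7071

0.707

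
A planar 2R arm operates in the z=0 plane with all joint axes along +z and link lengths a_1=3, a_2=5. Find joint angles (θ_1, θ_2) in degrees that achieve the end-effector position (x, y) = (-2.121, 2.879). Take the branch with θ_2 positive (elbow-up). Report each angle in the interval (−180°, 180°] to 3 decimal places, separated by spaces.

cos θ_2 = (12.7873−3²−5²)/(2·3·5) = -0.7071; θ_2 = 134.9987° (elbow-up)
β = atan2(2.8790,-2.1210) = 126.3796°; ψ = atan2(3.5356,-0.5355) = 98.6117°
θ_1 = β − ψ = 27.7679°

27.768 134.999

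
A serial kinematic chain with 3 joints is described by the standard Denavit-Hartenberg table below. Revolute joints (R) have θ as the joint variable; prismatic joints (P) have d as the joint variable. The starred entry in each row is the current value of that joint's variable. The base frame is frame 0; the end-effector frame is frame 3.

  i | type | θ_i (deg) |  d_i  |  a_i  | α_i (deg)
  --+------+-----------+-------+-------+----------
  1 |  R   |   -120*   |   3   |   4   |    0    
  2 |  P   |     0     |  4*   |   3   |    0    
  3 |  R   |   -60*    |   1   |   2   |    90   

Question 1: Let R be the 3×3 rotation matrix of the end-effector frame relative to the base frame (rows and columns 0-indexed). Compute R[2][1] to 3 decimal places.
End-effector y-axis (col 1 of R) = (0.0000,-0.0000,1.0000)
R[2][1] = 1.0000

1.000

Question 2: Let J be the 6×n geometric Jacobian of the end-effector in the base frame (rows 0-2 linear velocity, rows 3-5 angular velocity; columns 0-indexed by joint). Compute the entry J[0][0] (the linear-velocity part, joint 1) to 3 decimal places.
axis z_0 = ẑ; lever o_n−o_0 = (-5.5000,-6.0622,8.0000)
cross product → J_v[:, 0] = (6.0622,-5.5000,0.0000)
J_ω[:, 0] = z_0
entry J[0][0] = 6.0622

6.062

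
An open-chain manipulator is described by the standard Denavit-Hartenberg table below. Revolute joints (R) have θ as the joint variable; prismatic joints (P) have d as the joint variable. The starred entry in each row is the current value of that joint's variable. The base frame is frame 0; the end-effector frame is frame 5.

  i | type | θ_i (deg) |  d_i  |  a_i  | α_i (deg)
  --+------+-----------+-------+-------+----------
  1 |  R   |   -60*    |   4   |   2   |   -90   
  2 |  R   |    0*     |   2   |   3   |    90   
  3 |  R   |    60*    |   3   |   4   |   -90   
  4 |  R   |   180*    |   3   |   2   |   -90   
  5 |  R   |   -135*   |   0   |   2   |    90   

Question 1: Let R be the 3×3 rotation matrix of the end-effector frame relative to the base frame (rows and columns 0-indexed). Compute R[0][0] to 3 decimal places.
0.707

End-effector x-axis (col 0 of R) = (0.7071,0.7071,0.0000)
R[0][0] = 0.7071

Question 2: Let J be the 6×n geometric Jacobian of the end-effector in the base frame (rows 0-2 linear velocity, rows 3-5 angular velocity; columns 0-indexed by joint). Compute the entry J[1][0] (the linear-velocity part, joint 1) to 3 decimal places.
axis z_0 = ẑ; lever o_n−o_0 = (7.6463,1.0841,7.0000)
cross product → J_v[:, 0] = (-1.0841,7.6463,0.0000)
J_ω[:, 0] = z_0
entry J[1][0] = 7.6463

7.646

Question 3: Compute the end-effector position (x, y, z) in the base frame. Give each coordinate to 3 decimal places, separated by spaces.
after link 1: o_1 = (1.0000, -1.7321, 4.0000)
after link 2: o_2 = (4.2321, -3.3301, 4.0000)
after link 3: o_3 = (8.2321, -3.3301, 7.0000)
after link 4: o_4 = (6.2321, -0.3301, 7.0000)
after link 5: o_5 = (7.6463, 1.0841, 7.0000)

7.646 1.084 7.000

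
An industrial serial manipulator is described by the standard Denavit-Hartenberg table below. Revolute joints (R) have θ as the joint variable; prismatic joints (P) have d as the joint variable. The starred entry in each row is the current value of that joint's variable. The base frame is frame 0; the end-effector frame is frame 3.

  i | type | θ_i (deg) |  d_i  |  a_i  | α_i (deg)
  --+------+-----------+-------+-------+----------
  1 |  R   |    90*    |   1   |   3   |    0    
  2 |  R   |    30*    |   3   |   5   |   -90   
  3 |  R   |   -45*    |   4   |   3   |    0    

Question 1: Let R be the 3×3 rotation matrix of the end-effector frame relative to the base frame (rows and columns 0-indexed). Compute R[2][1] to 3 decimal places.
-0.707

End-effector y-axis (col 1 of R) = (-0.3536,0.6124,-0.7071)
R[2][1] = -0.7071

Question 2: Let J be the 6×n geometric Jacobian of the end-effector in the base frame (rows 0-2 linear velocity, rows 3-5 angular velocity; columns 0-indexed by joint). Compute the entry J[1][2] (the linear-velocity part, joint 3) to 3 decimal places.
axis z_2 = (-0.8660,-0.5000,0.0000); lever o_n−o_2 = (-4.5248,-0.1629,2.1213)
cross product → J_v[:, 2] = (-1.0607,1.8371,-2.1213)
J_ω[:, 2] = z_2
entry J[1][2] = 1.8371

1.837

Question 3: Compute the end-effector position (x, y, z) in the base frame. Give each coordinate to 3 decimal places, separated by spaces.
after link 1: o_1 = (0.0000, 3.0000, 1.0000)
after link 2: o_2 = (-2.5000, 7.3301, 4.0000)
after link 3: o_3 = (-7.0248, 7.1672, 6.1213)

-7.025 7.167 6.121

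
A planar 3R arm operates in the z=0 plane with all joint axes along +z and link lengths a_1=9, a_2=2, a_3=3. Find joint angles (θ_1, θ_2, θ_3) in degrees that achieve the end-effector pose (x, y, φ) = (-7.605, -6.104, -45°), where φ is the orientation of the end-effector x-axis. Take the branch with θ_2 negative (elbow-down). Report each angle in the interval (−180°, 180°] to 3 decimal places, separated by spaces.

wrist centre = target − a_3·(cos φ, sin φ) = (-9.7263, -3.9827)
cos θ_2 = (110.4630−9²−2²)/(2·9·2) = 0.7073; θ_2 = -44.9838° (elbow-down)
β = atan2(-3.9827,-9.7263) = -157.7322°; ψ = atan2(-1.4138,10.4146) = -7.7308°
θ_1 = β − ψ = -150.0013°
θ_3 = φ − θ_1 − θ_2 = 149.9851° (wrapped to (-180°,180°])

-150.001 -44.984 149.985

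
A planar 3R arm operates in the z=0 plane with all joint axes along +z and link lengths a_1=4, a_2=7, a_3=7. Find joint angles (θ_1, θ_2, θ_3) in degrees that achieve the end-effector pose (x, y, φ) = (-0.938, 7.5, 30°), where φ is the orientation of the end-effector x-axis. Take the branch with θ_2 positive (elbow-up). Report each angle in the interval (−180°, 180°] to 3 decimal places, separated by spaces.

wrist centre = target − a_3·(cos φ, sin φ) = (-7.0002, 4.0000)
cos θ_2 = (65.0025−4²−7²)/(2·4·7) = 0.0000; θ_2 = 89.9975° (elbow-up)
β = atan2(4.0000,-7.0002) = 150.2557°; ψ = atan2(7.0000,4.0003) = 60.2532°
θ_1 = β − ψ = 90.0025°
θ_3 = φ − θ_1 − θ_2 = -150.0000° (wrapped to (-180°,180°])

90.003 89.997 -150.000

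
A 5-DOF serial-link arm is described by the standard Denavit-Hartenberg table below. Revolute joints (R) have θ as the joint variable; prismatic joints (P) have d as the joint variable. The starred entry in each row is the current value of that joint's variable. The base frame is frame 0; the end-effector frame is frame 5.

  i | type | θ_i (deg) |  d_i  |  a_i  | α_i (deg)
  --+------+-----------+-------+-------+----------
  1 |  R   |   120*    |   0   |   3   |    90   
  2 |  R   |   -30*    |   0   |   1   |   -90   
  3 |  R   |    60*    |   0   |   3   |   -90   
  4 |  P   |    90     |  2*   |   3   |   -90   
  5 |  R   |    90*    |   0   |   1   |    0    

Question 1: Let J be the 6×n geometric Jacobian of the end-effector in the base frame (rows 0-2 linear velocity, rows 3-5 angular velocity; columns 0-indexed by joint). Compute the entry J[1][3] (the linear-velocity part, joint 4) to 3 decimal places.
-0.900

prismatic axis z_3 = (-0.0580,-0.8995,0.4330)
J_v[:, 3] = z_3; J_ω[:, 3] = (0,0,0)
entry J[1][3] = -0.8995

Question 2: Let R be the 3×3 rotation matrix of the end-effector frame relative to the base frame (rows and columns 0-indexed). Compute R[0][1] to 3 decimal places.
End-effector y-axis (col 1 of R) = (-0.2500,0.4330,0.8660)
R[0][1] = -0.2500

-0.250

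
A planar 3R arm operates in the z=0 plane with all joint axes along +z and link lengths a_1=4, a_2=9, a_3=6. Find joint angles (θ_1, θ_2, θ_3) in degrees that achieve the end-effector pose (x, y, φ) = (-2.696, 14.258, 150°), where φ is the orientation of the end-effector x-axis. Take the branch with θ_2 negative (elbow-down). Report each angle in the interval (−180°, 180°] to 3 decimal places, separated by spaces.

wrist centre = target − a_3·(cos φ, sin φ) = (2.5002, 11.2580)
cos θ_2 = (132.9933−4²−9²)/(2·4·9) = 0.4999; θ_2 = -60.0061° (elbow-down)
β = atan2(11.2580,2.5002) = 77.4791°; ψ = atan2(-7.7947,8.4992) = -42.5244°
θ_1 = β − ψ = 120.0035°
θ_3 = φ − θ_1 − θ_2 = 90.0027° (wrapped to (-180°,180°])

120.003 -60.006 90.003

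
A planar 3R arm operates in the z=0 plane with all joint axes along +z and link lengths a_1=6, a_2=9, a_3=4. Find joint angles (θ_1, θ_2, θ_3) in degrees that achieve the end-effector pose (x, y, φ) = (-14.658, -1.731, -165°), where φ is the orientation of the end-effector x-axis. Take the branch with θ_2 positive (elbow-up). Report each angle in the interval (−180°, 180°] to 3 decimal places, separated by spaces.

wrist centre = target − a_3·(cos φ, sin φ) = (-10.7943, -0.6957)
cos θ_2 = (117.0009−6²−9²)/(2·6·9) = 0.0000; θ_2 = 89.9995° (elbow-up)
β = atan2(-0.6957,-10.7943) = -176.3122°; ψ = atan2(9.0000,6.0001) = 56.3096°
θ_1 = β − ψ = -232.6218°
θ_3 = φ − θ_1 − θ_2 = -22.3777° (wrapped to (-180°,180°])

127.378 90.000 -22.378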